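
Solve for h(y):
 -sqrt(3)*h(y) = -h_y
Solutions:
 h(y) = C1*exp(sqrt(3)*y)


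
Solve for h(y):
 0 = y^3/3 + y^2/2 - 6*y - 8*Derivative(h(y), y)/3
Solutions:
 h(y) = C1 + y^4/32 + y^3/16 - 9*y^2/8


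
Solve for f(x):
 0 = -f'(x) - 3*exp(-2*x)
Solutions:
 f(x) = C1 + 3*exp(-2*x)/2


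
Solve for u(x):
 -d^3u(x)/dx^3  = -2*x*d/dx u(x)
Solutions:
 u(x) = C1 + Integral(C2*airyai(2^(1/3)*x) + C3*airybi(2^(1/3)*x), x)


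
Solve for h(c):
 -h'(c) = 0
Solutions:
 h(c) = C1


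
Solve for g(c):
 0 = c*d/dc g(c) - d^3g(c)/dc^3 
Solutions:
 g(c) = C1 + Integral(C2*airyai(c) + C3*airybi(c), c)


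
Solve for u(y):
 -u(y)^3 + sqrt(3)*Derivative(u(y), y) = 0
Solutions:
 u(y) = -sqrt(6)*sqrt(-1/(C1 + sqrt(3)*y))/2
 u(y) = sqrt(6)*sqrt(-1/(C1 + sqrt(3)*y))/2


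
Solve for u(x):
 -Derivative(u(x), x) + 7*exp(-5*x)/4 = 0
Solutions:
 u(x) = C1 - 7*exp(-5*x)/20


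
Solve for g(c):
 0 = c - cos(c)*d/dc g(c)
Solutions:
 g(c) = C1 + Integral(c/cos(c), c)


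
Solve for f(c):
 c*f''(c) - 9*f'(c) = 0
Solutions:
 f(c) = C1 + C2*c^10


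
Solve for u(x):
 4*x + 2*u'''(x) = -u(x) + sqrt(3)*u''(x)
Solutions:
 u(x) = C1*exp(x*(3^(2/3)/(-sqrt(3) + sqrt(-3 + (18 - sqrt(3))^2) + 18)^(1/3) + 2*sqrt(3) + 3^(1/3)*(-sqrt(3) + sqrt(-3 + (18 - sqrt(3))^2) + 18)^(1/3))/12)*sin(3^(1/6)*x*(-3^(2/3)*(-sqrt(3) + sqrt(-3 + (18 - sqrt(3))^2) + 18)^(1/3) + 3/(-sqrt(3) + sqrt(-3 + (18 - sqrt(3))^2) + 18)^(1/3))/12) + C2*exp(x*(3^(2/3)/(-sqrt(3) + sqrt(-3 + (18 - sqrt(3))^2) + 18)^(1/3) + 2*sqrt(3) + 3^(1/3)*(-sqrt(3) + sqrt(-3 + (18 - sqrt(3))^2) + 18)^(1/3))/12)*cos(3^(1/6)*x*(-3^(2/3)*(-sqrt(3) + sqrt(-3 + (18 - sqrt(3))^2) + 18)^(1/3) + 3/(-sqrt(3) + sqrt(-3 + (18 - sqrt(3))^2) + 18)^(1/3))/12) + C3*exp(x*(-3^(1/3)*(-sqrt(3) + sqrt(-3 + (18 - sqrt(3))^2) + 18)^(1/3) - 3^(2/3)/(-sqrt(3) + sqrt(-3 + (18 - sqrt(3))^2) + 18)^(1/3) + sqrt(3))/6) - 4*x


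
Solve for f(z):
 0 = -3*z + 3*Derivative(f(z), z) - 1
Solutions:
 f(z) = C1 + z^2/2 + z/3


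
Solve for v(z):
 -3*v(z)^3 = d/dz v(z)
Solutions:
 v(z) = -sqrt(2)*sqrt(-1/(C1 - 3*z))/2
 v(z) = sqrt(2)*sqrt(-1/(C1 - 3*z))/2


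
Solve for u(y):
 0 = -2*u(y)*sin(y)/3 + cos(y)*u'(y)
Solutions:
 u(y) = C1/cos(y)^(2/3)


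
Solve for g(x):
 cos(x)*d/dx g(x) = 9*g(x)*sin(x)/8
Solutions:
 g(x) = C1/cos(x)^(9/8)


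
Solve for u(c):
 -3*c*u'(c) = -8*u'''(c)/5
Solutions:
 u(c) = C1 + Integral(C2*airyai(15^(1/3)*c/2) + C3*airybi(15^(1/3)*c/2), c)


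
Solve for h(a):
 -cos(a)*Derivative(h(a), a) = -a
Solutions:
 h(a) = C1 + Integral(a/cos(a), a)


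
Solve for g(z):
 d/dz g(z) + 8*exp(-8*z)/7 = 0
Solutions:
 g(z) = C1 + exp(-8*z)/7


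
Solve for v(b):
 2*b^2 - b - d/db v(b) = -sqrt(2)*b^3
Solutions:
 v(b) = C1 + sqrt(2)*b^4/4 + 2*b^3/3 - b^2/2


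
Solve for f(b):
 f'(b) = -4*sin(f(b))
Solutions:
 f(b) = -acos((-C1 - exp(8*b))/(C1 - exp(8*b))) + 2*pi
 f(b) = acos((-C1 - exp(8*b))/(C1 - exp(8*b)))


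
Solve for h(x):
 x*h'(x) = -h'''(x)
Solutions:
 h(x) = C1 + Integral(C2*airyai(-x) + C3*airybi(-x), x)


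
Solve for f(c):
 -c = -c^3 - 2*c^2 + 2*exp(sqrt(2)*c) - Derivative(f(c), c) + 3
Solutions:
 f(c) = C1 - c^4/4 - 2*c^3/3 + c^2/2 + 3*c + sqrt(2)*exp(sqrt(2)*c)


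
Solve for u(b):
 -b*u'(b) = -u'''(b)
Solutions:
 u(b) = C1 + Integral(C2*airyai(b) + C3*airybi(b), b)


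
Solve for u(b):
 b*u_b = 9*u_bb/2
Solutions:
 u(b) = C1 + C2*erfi(b/3)


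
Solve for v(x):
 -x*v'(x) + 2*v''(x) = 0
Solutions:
 v(x) = C1 + C2*erfi(x/2)


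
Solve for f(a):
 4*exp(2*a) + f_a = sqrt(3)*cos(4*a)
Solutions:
 f(a) = C1 - 2*exp(2*a) + sqrt(3)*sin(4*a)/4


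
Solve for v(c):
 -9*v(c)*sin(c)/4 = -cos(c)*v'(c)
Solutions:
 v(c) = C1/cos(c)^(9/4)


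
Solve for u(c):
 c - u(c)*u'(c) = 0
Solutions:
 u(c) = -sqrt(C1 + c^2)
 u(c) = sqrt(C1 + c^2)


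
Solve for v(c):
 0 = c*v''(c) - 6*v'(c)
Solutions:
 v(c) = C1 + C2*c^7


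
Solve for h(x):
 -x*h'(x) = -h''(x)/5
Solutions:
 h(x) = C1 + C2*erfi(sqrt(10)*x/2)


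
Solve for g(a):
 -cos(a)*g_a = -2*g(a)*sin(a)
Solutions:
 g(a) = C1/cos(a)^2


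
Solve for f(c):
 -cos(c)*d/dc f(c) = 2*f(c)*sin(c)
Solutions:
 f(c) = C1*cos(c)^2


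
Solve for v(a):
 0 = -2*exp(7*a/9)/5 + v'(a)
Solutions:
 v(a) = C1 + 18*exp(7*a/9)/35


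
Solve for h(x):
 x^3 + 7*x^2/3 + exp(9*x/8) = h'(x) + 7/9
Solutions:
 h(x) = C1 + x^4/4 + 7*x^3/9 - 7*x/9 + 8*exp(9*x/8)/9


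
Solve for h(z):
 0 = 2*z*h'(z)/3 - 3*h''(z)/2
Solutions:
 h(z) = C1 + C2*erfi(sqrt(2)*z/3)


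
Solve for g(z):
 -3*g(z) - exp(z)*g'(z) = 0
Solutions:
 g(z) = C1*exp(3*exp(-z))


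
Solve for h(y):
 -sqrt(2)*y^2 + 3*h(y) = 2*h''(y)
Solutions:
 h(y) = C1*exp(-sqrt(6)*y/2) + C2*exp(sqrt(6)*y/2) + sqrt(2)*y^2/3 + 4*sqrt(2)/9


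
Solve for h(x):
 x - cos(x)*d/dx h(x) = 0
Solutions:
 h(x) = C1 + Integral(x/cos(x), x)


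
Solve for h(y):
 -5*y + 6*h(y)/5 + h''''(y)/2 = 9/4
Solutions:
 h(y) = 25*y/6 + (C1*sin(3^(1/4)*5^(3/4)*y/5) + C2*cos(3^(1/4)*5^(3/4)*y/5))*exp(-3^(1/4)*5^(3/4)*y/5) + (C3*sin(3^(1/4)*5^(3/4)*y/5) + C4*cos(3^(1/4)*5^(3/4)*y/5))*exp(3^(1/4)*5^(3/4)*y/5) + 15/8


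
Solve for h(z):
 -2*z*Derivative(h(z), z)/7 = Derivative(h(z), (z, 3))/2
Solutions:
 h(z) = C1 + Integral(C2*airyai(-14^(2/3)*z/7) + C3*airybi(-14^(2/3)*z/7), z)


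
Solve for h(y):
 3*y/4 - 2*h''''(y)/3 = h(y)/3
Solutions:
 h(y) = 9*y/4 + (C1*sin(2^(1/4)*y/2) + C2*cos(2^(1/4)*y/2))*exp(-2^(1/4)*y/2) + (C3*sin(2^(1/4)*y/2) + C4*cos(2^(1/4)*y/2))*exp(2^(1/4)*y/2)


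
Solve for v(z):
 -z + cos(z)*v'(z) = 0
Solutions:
 v(z) = C1 + Integral(z/cos(z), z)


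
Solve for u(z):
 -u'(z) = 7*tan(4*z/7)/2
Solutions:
 u(z) = C1 + 49*log(cos(4*z/7))/8


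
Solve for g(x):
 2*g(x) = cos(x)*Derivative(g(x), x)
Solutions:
 g(x) = C1*(sin(x) + 1)/(sin(x) - 1)


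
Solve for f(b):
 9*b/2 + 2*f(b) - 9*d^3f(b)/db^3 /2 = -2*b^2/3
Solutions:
 f(b) = C3*exp(2^(2/3)*3^(1/3)*b/3) - b^2/3 - 9*b/4 + (C1*sin(2^(2/3)*3^(5/6)*b/6) + C2*cos(2^(2/3)*3^(5/6)*b/6))*exp(-2^(2/3)*3^(1/3)*b/6)


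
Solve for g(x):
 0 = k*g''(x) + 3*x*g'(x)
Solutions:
 g(x) = C1 + C2*sqrt(k)*erf(sqrt(6)*x*sqrt(1/k)/2)


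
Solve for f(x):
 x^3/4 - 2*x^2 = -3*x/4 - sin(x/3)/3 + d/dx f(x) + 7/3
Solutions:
 f(x) = C1 + x^4/16 - 2*x^3/3 + 3*x^2/8 - 7*x/3 - cos(x/3)


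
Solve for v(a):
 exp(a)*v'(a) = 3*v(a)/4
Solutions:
 v(a) = C1*exp(-3*exp(-a)/4)


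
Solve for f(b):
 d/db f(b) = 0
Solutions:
 f(b) = C1


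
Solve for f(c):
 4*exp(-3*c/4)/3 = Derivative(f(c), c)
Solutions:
 f(c) = C1 - 16*exp(-3*c/4)/9


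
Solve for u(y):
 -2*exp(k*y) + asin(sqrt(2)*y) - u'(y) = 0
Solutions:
 u(y) = C1 + y*asin(sqrt(2)*y) + sqrt(2)*sqrt(1 - 2*y^2)/2 - 2*Piecewise((exp(k*y)/k, Ne(k, 0)), (y, True))


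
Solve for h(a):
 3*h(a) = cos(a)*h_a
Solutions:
 h(a) = C1*(sin(a) + 1)^(3/2)/(sin(a) - 1)^(3/2)


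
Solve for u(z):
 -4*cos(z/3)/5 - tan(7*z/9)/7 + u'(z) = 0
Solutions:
 u(z) = C1 - 9*log(cos(7*z/9))/49 + 12*sin(z/3)/5


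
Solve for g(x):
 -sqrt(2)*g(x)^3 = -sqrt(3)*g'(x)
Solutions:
 g(x) = -sqrt(6)*sqrt(-1/(C1 + sqrt(6)*x))/2
 g(x) = sqrt(6)*sqrt(-1/(C1 + sqrt(6)*x))/2


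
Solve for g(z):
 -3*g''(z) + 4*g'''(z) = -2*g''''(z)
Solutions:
 g(z) = C1 + C2*z + C3*exp(-z*(1 + sqrt(10)/2)) + C4*exp(z*(-1 + sqrt(10)/2))


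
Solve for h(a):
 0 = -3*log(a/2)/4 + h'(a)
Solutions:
 h(a) = C1 + 3*a*log(a)/4 - 3*a/4 - 3*a*log(2)/4


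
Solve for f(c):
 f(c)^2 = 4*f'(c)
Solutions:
 f(c) = -4/(C1 + c)


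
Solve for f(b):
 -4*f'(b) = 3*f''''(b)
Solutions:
 f(b) = C1 + C4*exp(-6^(2/3)*b/3) + (C2*sin(2^(2/3)*3^(1/6)*b/2) + C3*cos(2^(2/3)*3^(1/6)*b/2))*exp(6^(2/3)*b/6)


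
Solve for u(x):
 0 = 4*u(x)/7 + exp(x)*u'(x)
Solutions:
 u(x) = C1*exp(4*exp(-x)/7)


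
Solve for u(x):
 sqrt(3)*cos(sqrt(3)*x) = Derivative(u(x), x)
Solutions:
 u(x) = C1 + sin(sqrt(3)*x)


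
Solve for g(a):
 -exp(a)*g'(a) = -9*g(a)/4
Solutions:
 g(a) = C1*exp(-9*exp(-a)/4)


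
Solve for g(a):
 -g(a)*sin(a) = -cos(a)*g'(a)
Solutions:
 g(a) = C1/cos(a)


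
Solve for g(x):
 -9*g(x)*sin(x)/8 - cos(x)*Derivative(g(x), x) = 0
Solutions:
 g(x) = C1*cos(x)^(9/8)


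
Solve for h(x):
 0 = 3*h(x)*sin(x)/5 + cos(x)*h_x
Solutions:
 h(x) = C1*cos(x)^(3/5)


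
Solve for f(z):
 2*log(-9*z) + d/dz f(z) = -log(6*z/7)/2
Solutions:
 f(z) = C1 - 5*z*log(z)/2 + z*(-log(486) + log(42)/2 + 5/2 - 2*I*pi)


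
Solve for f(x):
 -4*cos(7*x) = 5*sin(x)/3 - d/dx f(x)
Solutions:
 f(x) = C1 + 4*sin(7*x)/7 - 5*cos(x)/3


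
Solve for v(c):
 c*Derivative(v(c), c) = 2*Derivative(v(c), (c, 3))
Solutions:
 v(c) = C1 + Integral(C2*airyai(2^(2/3)*c/2) + C3*airybi(2^(2/3)*c/2), c)


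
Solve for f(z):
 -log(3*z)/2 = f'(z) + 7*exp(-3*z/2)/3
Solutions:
 f(z) = C1 - z*log(z)/2 + z*(1 - log(3))/2 + 14*exp(-3*z/2)/9


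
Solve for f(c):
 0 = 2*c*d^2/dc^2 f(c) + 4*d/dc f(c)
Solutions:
 f(c) = C1 + C2/c


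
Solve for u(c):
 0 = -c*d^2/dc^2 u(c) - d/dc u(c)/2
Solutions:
 u(c) = C1 + C2*sqrt(c)


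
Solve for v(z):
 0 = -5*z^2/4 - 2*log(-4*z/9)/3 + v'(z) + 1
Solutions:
 v(z) = C1 + 5*z^3/12 + 2*z*log(-z)/3 + z*(-5 - 4*log(3) + 4*log(2))/3


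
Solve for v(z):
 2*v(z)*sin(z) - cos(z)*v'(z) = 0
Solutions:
 v(z) = C1/cos(z)^2


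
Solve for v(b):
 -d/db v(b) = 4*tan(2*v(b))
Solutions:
 v(b) = -asin(C1*exp(-8*b))/2 + pi/2
 v(b) = asin(C1*exp(-8*b))/2


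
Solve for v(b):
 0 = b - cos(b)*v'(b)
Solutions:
 v(b) = C1 + Integral(b/cos(b), b)


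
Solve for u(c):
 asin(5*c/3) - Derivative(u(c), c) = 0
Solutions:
 u(c) = C1 + c*asin(5*c/3) + sqrt(9 - 25*c^2)/5


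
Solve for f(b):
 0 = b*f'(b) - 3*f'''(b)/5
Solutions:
 f(b) = C1 + Integral(C2*airyai(3^(2/3)*5^(1/3)*b/3) + C3*airybi(3^(2/3)*5^(1/3)*b/3), b)


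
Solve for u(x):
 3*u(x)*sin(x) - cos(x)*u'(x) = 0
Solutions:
 u(x) = C1/cos(x)^3


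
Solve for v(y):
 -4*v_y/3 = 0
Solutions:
 v(y) = C1


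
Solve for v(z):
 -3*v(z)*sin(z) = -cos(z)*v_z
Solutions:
 v(z) = C1/cos(z)^3


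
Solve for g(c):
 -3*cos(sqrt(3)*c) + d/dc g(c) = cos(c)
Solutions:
 g(c) = C1 + sin(c) + sqrt(3)*sin(sqrt(3)*c)


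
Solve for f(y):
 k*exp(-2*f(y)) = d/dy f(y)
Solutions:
 f(y) = log(-sqrt(C1 + 2*k*y))
 f(y) = log(C1 + 2*k*y)/2


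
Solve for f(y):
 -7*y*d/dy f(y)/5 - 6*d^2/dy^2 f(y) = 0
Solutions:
 f(y) = C1 + C2*erf(sqrt(105)*y/30)


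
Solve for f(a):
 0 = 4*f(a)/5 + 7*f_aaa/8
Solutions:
 f(a) = C3*exp(-2*70^(2/3)*a/35) + (C1*sin(sqrt(3)*70^(2/3)*a/35) + C2*cos(sqrt(3)*70^(2/3)*a/35))*exp(70^(2/3)*a/35)


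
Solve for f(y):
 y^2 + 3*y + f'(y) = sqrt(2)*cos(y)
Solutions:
 f(y) = C1 - y^3/3 - 3*y^2/2 + sqrt(2)*sin(y)


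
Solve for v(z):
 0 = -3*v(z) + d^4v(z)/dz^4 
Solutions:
 v(z) = C1*exp(-3^(1/4)*z) + C2*exp(3^(1/4)*z) + C3*sin(3^(1/4)*z) + C4*cos(3^(1/4)*z)


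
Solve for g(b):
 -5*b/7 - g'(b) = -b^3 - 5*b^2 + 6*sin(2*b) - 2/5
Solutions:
 g(b) = C1 + b^4/4 + 5*b^3/3 - 5*b^2/14 + 2*b/5 + 3*cos(2*b)


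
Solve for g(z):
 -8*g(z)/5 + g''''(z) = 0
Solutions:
 g(z) = C1*exp(-10^(3/4)*z/5) + C2*exp(10^(3/4)*z/5) + C3*sin(10^(3/4)*z/5) + C4*cos(10^(3/4)*z/5)


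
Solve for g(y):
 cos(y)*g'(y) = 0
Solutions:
 g(y) = C1


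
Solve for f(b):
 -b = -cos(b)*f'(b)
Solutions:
 f(b) = C1 + Integral(b/cos(b), b)


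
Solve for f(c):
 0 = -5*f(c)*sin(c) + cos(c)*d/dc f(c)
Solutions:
 f(c) = C1/cos(c)^5


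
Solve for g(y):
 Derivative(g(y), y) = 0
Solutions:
 g(y) = C1


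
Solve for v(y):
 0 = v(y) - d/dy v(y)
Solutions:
 v(y) = C1*exp(y)


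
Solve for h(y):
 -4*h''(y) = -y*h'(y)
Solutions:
 h(y) = C1 + C2*erfi(sqrt(2)*y/4)


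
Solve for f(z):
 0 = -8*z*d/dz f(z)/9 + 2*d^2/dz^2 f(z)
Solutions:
 f(z) = C1 + C2*erfi(sqrt(2)*z/3)


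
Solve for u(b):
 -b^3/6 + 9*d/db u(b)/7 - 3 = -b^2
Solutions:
 u(b) = C1 + 7*b^4/216 - 7*b^3/27 + 7*b/3


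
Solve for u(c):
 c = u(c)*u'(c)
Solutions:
 u(c) = -sqrt(C1 + c^2)
 u(c) = sqrt(C1 + c^2)


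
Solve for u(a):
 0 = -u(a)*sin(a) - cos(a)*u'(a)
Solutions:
 u(a) = C1*cos(a)


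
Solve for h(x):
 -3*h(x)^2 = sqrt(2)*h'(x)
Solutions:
 h(x) = 2/(C1 + 3*sqrt(2)*x)


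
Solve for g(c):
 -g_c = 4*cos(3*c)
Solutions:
 g(c) = C1 - 4*sin(3*c)/3


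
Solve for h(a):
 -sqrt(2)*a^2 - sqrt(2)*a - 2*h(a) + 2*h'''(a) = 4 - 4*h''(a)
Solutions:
 h(a) = C1*exp(-a) + C2*exp(a*(-1 + sqrt(5))/2) + C3*exp(-a*(1 + sqrt(5))/2) - sqrt(2)*a^2/2 - sqrt(2)*a/2 - 2*sqrt(2) - 2


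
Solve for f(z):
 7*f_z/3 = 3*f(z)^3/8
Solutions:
 f(z) = -2*sqrt(7)*sqrt(-1/(C1 + 9*z))
 f(z) = 2*sqrt(7)*sqrt(-1/(C1 + 9*z))


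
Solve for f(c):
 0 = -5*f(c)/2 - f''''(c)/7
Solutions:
 f(c) = (C1*sin(70^(1/4)*c/2) + C2*cos(70^(1/4)*c/2))*exp(-70^(1/4)*c/2) + (C3*sin(70^(1/4)*c/2) + C4*cos(70^(1/4)*c/2))*exp(70^(1/4)*c/2)


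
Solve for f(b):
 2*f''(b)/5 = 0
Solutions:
 f(b) = C1 + C2*b


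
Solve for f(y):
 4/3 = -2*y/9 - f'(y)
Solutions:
 f(y) = C1 - y^2/9 - 4*y/3


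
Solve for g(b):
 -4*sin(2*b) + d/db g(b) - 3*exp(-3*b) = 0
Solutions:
 g(b) = C1 - 2*cos(2*b) - exp(-3*b)


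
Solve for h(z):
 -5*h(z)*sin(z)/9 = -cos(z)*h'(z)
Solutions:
 h(z) = C1/cos(z)^(5/9)


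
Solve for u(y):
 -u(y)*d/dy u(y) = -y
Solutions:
 u(y) = -sqrt(C1 + y^2)
 u(y) = sqrt(C1 + y^2)


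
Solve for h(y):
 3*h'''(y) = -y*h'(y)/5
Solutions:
 h(y) = C1 + Integral(C2*airyai(-15^(2/3)*y/15) + C3*airybi(-15^(2/3)*y/15), y)


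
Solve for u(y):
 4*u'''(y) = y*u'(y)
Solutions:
 u(y) = C1 + Integral(C2*airyai(2^(1/3)*y/2) + C3*airybi(2^(1/3)*y/2), y)


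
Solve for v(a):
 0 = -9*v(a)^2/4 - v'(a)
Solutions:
 v(a) = 4/(C1 + 9*a)


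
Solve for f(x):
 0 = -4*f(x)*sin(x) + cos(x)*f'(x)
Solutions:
 f(x) = C1/cos(x)^4


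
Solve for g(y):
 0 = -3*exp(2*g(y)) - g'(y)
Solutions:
 g(y) = log(-sqrt(-1/(C1 - 3*y))) - log(2)/2
 g(y) = log(-1/(C1 - 3*y))/2 - log(2)/2


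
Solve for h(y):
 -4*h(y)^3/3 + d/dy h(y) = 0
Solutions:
 h(y) = -sqrt(6)*sqrt(-1/(C1 + 4*y))/2
 h(y) = sqrt(6)*sqrt(-1/(C1 + 4*y))/2


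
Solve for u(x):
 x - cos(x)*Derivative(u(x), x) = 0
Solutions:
 u(x) = C1 + Integral(x/cos(x), x)


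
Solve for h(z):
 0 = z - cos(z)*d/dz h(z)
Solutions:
 h(z) = C1 + Integral(z/cos(z), z)


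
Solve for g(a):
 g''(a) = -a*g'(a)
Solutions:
 g(a) = C1 + C2*erf(sqrt(2)*a/2)


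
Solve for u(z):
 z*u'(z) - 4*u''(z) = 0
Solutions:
 u(z) = C1 + C2*erfi(sqrt(2)*z/4)


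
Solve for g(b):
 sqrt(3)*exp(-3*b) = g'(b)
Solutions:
 g(b) = C1 - sqrt(3)*exp(-3*b)/3


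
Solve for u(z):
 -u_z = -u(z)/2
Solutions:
 u(z) = C1*exp(z/2)


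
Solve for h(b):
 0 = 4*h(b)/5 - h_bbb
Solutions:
 h(b) = C3*exp(10^(2/3)*b/5) + (C1*sin(10^(2/3)*sqrt(3)*b/10) + C2*cos(10^(2/3)*sqrt(3)*b/10))*exp(-10^(2/3)*b/10)


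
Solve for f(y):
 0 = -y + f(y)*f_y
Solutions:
 f(y) = -sqrt(C1 + y^2)
 f(y) = sqrt(C1 + y^2)


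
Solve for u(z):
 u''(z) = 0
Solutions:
 u(z) = C1 + C2*z


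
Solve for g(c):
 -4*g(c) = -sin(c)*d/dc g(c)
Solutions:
 g(c) = C1*(cos(c)^2 - 2*cos(c) + 1)/(cos(c)^2 + 2*cos(c) + 1)


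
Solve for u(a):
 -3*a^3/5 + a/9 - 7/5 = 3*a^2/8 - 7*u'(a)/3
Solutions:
 u(a) = C1 + 9*a^4/140 + 3*a^3/56 - a^2/42 + 3*a/5


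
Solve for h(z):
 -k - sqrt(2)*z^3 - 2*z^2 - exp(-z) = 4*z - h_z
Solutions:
 h(z) = C1 + k*z + sqrt(2)*z^4/4 + 2*z^3/3 + 2*z^2 - exp(-z)


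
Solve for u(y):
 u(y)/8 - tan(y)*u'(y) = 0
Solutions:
 u(y) = C1*sin(y)^(1/8)


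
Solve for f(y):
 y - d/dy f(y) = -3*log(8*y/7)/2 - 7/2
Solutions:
 f(y) = C1 + y^2/2 + 3*y*log(y)/2 - 2*y*log(7) + y*log(14)/2 + 2*y + 4*y*log(2)


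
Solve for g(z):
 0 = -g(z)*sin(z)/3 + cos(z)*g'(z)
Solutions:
 g(z) = C1/cos(z)^(1/3)


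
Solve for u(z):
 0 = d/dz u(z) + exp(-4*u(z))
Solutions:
 u(z) = log(-I*(C1 - 4*z)^(1/4))
 u(z) = log(I*(C1 - 4*z)^(1/4))
 u(z) = log(-(C1 - 4*z)^(1/4))
 u(z) = log(C1 - 4*z)/4


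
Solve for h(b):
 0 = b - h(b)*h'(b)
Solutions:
 h(b) = -sqrt(C1 + b^2)
 h(b) = sqrt(C1 + b^2)


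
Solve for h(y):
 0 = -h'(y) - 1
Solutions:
 h(y) = C1 - y


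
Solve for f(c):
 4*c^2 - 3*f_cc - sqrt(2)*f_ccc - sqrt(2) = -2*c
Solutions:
 f(c) = C1 + C2*c + C3*exp(-3*sqrt(2)*c/2) + c^4/9 + c^3*(3 - 4*sqrt(2))/27 + c^2*(16 - 15*sqrt(2))/54


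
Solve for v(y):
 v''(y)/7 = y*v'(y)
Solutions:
 v(y) = C1 + C2*erfi(sqrt(14)*y/2)


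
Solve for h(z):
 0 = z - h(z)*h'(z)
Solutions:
 h(z) = -sqrt(C1 + z^2)
 h(z) = sqrt(C1 + z^2)


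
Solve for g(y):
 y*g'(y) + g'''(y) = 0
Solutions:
 g(y) = C1 + Integral(C2*airyai(-y) + C3*airybi(-y), y)


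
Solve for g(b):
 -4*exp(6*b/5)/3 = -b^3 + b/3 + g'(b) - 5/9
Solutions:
 g(b) = C1 + b^4/4 - b^2/6 + 5*b/9 - 10*exp(6*b/5)/9


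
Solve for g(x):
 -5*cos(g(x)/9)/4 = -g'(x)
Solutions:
 -5*x/4 - 9*log(sin(g(x)/9) - 1)/2 + 9*log(sin(g(x)/9) + 1)/2 = C1


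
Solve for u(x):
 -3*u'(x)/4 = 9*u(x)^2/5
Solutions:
 u(x) = 5/(C1 + 12*x)


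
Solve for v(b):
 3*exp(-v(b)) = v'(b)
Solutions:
 v(b) = log(C1 + 3*b)


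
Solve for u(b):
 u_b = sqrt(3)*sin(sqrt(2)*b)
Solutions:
 u(b) = C1 - sqrt(6)*cos(sqrt(2)*b)/2


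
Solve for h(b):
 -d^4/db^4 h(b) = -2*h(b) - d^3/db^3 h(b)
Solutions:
 h(b) = C1*exp(b*(-(17 + 3*sqrt(33))^(1/3) + 2/(17 + 3*sqrt(33))^(1/3) + 4)/6)*sin(sqrt(3)*b*(2/(17 + 3*sqrt(33))^(1/3) + (17 + 3*sqrt(33))^(1/3))/6) + C2*exp(b*(-(17 + 3*sqrt(33))^(1/3) + 2/(17 + 3*sqrt(33))^(1/3) + 4)/6)*cos(sqrt(3)*b*(2/(17 + 3*sqrt(33))^(1/3) + (17 + 3*sqrt(33))^(1/3))/6) + C3*exp(-b) + C4*exp(b*(-2/(17 + 3*sqrt(33))^(1/3) + 2 + (17 + 3*sqrt(33))^(1/3))/3)


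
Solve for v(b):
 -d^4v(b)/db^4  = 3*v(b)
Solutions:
 v(b) = (C1*sin(sqrt(2)*3^(1/4)*b/2) + C2*cos(sqrt(2)*3^(1/4)*b/2))*exp(-sqrt(2)*3^(1/4)*b/2) + (C3*sin(sqrt(2)*3^(1/4)*b/2) + C4*cos(sqrt(2)*3^(1/4)*b/2))*exp(sqrt(2)*3^(1/4)*b/2)


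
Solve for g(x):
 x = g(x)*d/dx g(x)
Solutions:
 g(x) = -sqrt(C1 + x^2)
 g(x) = sqrt(C1 + x^2)


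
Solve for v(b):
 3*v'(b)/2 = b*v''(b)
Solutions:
 v(b) = C1 + C2*b^(5/2)


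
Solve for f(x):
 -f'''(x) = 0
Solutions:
 f(x) = C1 + C2*x + C3*x^2


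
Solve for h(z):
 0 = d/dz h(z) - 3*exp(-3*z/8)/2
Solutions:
 h(z) = C1 - 4*exp(-3*z/8)


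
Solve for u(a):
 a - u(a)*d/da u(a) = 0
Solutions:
 u(a) = -sqrt(C1 + a^2)
 u(a) = sqrt(C1 + a^2)


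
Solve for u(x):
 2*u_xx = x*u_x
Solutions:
 u(x) = C1 + C2*erfi(x/2)


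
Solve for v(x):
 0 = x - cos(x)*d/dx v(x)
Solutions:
 v(x) = C1 + Integral(x/cos(x), x)


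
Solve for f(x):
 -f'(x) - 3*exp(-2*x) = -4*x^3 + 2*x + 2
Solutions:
 f(x) = C1 + x^4 - x^2 - 2*x + 3*exp(-2*x)/2


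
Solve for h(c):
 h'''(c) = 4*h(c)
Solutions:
 h(c) = C3*exp(2^(2/3)*c) + (C1*sin(2^(2/3)*sqrt(3)*c/2) + C2*cos(2^(2/3)*sqrt(3)*c/2))*exp(-2^(2/3)*c/2)


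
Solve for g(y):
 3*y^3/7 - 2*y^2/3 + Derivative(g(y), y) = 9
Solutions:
 g(y) = C1 - 3*y^4/28 + 2*y^3/9 + 9*y


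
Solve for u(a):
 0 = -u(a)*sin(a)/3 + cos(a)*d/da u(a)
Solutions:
 u(a) = C1/cos(a)^(1/3)


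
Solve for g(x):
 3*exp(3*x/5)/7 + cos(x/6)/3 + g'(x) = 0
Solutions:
 g(x) = C1 - 5*exp(3*x/5)/7 - 2*sin(x/6)


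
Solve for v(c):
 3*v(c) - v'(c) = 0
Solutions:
 v(c) = C1*exp(3*c)


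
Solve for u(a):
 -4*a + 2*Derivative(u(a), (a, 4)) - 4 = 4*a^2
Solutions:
 u(a) = C1 + C2*a + C3*a^2 + C4*a^3 + a^6/180 + a^5/60 + a^4/12


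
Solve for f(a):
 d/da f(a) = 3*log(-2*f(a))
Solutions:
 -Integral(1/(log(-_y) + log(2)), (_y, f(a)))/3 = C1 - a


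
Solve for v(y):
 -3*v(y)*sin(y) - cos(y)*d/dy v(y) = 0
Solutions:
 v(y) = C1*cos(y)^3


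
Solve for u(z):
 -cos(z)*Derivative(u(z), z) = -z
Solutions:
 u(z) = C1 + Integral(z/cos(z), z)


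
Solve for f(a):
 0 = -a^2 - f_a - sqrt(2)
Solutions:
 f(a) = C1 - a^3/3 - sqrt(2)*a


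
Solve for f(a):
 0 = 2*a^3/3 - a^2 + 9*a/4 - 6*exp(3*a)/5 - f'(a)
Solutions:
 f(a) = C1 + a^4/6 - a^3/3 + 9*a^2/8 - 2*exp(3*a)/5


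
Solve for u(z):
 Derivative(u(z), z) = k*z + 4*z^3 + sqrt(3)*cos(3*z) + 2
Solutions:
 u(z) = C1 + k*z^2/2 + z^4 + 2*z + sqrt(3)*sin(3*z)/3


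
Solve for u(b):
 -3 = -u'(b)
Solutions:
 u(b) = C1 + 3*b


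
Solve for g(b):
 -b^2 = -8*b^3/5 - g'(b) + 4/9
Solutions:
 g(b) = C1 - 2*b^4/5 + b^3/3 + 4*b/9


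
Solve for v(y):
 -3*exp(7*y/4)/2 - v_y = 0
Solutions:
 v(y) = C1 - 6*exp(7*y/4)/7


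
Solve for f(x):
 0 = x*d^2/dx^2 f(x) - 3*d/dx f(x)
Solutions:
 f(x) = C1 + C2*x^4


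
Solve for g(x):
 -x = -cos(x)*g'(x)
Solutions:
 g(x) = C1 + Integral(x/cos(x), x)


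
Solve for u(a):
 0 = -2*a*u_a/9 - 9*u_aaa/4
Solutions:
 u(a) = C1 + Integral(C2*airyai(-2*3^(2/3)*a/9) + C3*airybi(-2*3^(2/3)*a/9), a)


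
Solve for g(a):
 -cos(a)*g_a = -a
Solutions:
 g(a) = C1 + Integral(a/cos(a), a)


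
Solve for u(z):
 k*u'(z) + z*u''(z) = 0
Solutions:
 u(z) = C1 + z^(1 - re(k))*(C2*sin(log(z)*Abs(im(k))) + C3*cos(log(z)*im(k)))


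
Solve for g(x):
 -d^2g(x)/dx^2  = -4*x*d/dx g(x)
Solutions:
 g(x) = C1 + C2*erfi(sqrt(2)*x)


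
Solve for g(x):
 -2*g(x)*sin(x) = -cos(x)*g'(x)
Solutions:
 g(x) = C1/cos(x)^2


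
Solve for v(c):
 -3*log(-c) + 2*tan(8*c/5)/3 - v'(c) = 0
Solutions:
 v(c) = C1 - 3*c*log(-c) + 3*c - 5*log(cos(8*c/5))/12


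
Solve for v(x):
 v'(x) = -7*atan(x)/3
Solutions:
 v(x) = C1 - 7*x*atan(x)/3 + 7*log(x^2 + 1)/6


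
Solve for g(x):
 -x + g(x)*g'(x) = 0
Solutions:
 g(x) = -sqrt(C1 + x^2)
 g(x) = sqrt(C1 + x^2)


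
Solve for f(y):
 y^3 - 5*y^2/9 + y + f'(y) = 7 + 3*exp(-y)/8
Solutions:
 f(y) = C1 - y^4/4 + 5*y^3/27 - y^2/2 + 7*y - 3*exp(-y)/8


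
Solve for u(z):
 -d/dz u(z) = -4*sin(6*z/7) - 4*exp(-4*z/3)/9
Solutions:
 u(z) = C1 - 14*cos(6*z/7)/3 - exp(-4*z/3)/3


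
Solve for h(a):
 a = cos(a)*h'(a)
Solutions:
 h(a) = C1 + Integral(a/cos(a), a)


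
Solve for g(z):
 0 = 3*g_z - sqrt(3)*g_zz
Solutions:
 g(z) = C1 + C2*exp(sqrt(3)*z)


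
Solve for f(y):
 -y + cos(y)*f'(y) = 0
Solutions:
 f(y) = C1 + Integral(y/cos(y), y)


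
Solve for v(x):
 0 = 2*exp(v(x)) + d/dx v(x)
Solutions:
 v(x) = log(1/(C1 + 2*x))


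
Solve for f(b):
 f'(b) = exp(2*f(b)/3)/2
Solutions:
 f(b) = 3*log(-sqrt(-1/(C1 + b))) + 3*log(3)/2
 f(b) = 3*log(-1/(C1 + b))/2 + 3*log(3)/2


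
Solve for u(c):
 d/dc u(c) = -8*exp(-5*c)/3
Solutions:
 u(c) = C1 + 8*exp(-5*c)/15


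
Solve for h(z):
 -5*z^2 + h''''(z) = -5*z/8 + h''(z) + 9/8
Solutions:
 h(z) = C1 + C2*z + C3*exp(-z) + C4*exp(z) - 5*z^4/12 + 5*z^3/48 - 89*z^2/16


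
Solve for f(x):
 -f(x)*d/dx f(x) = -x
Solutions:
 f(x) = -sqrt(C1 + x^2)
 f(x) = sqrt(C1 + x^2)


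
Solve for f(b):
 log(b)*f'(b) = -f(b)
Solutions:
 f(b) = C1*exp(-li(b))


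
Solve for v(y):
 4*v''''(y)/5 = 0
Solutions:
 v(y) = C1 + C2*y + C3*y^2 + C4*y^3


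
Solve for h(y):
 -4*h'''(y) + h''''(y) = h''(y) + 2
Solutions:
 h(y) = C1 + C2*y + C3*exp(y*(2 - sqrt(5))) + C4*exp(y*(2 + sqrt(5))) - y^2


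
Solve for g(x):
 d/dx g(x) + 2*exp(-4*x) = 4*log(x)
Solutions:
 g(x) = C1 + 4*x*log(x) - 4*x + exp(-4*x)/2


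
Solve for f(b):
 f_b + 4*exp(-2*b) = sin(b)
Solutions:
 f(b) = C1 - cos(b) + 2*exp(-2*b)


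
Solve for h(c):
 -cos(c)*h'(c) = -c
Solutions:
 h(c) = C1 + Integral(c/cos(c), c)


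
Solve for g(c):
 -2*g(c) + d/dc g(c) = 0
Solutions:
 g(c) = C1*exp(2*c)


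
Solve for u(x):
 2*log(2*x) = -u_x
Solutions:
 u(x) = C1 - 2*x*log(x) - x*log(4) + 2*x


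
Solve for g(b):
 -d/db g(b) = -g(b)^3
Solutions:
 g(b) = -sqrt(2)*sqrt(-1/(C1 + b))/2
 g(b) = sqrt(2)*sqrt(-1/(C1 + b))/2


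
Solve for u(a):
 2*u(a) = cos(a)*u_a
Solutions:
 u(a) = C1*(sin(a) + 1)/(sin(a) - 1)


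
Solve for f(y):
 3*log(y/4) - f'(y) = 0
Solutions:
 f(y) = C1 + 3*y*log(y) - y*log(64) - 3*y


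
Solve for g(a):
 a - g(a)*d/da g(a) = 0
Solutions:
 g(a) = -sqrt(C1 + a^2)
 g(a) = sqrt(C1 + a^2)


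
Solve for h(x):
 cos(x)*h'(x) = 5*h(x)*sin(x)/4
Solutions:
 h(x) = C1/cos(x)^(5/4)


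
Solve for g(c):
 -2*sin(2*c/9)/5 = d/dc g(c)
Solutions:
 g(c) = C1 + 9*cos(2*c/9)/5


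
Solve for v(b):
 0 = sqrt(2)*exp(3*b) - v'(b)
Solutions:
 v(b) = C1 + sqrt(2)*exp(3*b)/3


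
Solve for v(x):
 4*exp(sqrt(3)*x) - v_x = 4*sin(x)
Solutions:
 v(x) = C1 + 4*sqrt(3)*exp(sqrt(3)*x)/3 + 4*cos(x)


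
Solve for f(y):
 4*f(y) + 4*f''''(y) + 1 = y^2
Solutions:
 f(y) = y^2/4 + (C1*sin(sqrt(2)*y/2) + C2*cos(sqrt(2)*y/2))*exp(-sqrt(2)*y/2) + (C3*sin(sqrt(2)*y/2) + C4*cos(sqrt(2)*y/2))*exp(sqrt(2)*y/2) - 1/4


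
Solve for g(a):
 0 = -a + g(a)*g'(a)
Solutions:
 g(a) = -sqrt(C1 + a^2)
 g(a) = sqrt(C1 + a^2)


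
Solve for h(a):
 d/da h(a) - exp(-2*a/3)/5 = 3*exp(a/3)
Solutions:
 h(a) = C1 + 9*exp(a/3) - 3*exp(-2*a/3)/10


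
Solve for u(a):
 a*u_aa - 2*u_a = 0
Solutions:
 u(a) = C1 + C2*a^3


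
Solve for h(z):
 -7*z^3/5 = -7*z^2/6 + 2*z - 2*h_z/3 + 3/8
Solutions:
 h(z) = C1 + 21*z^4/40 - 7*z^3/12 + 3*z^2/2 + 9*z/16


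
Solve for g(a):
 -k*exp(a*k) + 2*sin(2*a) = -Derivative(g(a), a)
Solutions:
 g(a) = C1 + exp(a*k) + cos(2*a)


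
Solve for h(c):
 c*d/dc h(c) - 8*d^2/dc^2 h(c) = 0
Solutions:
 h(c) = C1 + C2*erfi(c/4)


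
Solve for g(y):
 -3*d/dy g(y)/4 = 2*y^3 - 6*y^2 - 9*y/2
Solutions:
 g(y) = C1 - 2*y^4/3 + 8*y^3/3 + 3*y^2


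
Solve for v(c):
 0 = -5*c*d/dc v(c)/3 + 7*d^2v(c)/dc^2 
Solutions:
 v(c) = C1 + C2*erfi(sqrt(210)*c/42)


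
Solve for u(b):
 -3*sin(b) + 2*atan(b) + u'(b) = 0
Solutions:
 u(b) = C1 - 2*b*atan(b) + log(b^2 + 1) - 3*cos(b)


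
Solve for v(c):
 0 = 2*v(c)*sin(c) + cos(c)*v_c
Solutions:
 v(c) = C1*cos(c)^2


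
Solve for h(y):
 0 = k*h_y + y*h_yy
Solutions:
 h(y) = C1 + y^(1 - re(k))*(C2*sin(log(y)*Abs(im(k))) + C3*cos(log(y)*im(k)))


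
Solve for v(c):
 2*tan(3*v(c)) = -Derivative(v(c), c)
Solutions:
 v(c) = -asin(C1*exp(-6*c))/3 + pi/3
 v(c) = asin(C1*exp(-6*c))/3


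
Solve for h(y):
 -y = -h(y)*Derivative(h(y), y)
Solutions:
 h(y) = -sqrt(C1 + y^2)
 h(y) = sqrt(C1 + y^2)


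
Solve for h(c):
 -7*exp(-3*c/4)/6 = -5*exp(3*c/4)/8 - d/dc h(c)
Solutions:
 h(c) = C1 - 5*exp(3*c/4)/6 - 14*exp(-3*c/4)/9


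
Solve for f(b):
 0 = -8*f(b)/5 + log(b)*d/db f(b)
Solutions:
 f(b) = C1*exp(8*li(b)/5)


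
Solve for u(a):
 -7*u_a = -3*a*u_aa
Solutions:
 u(a) = C1 + C2*a^(10/3)


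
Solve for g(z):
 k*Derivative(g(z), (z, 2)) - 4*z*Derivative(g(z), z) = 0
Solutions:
 g(z) = C1 + C2*erf(sqrt(2)*z*sqrt(-1/k))/sqrt(-1/k)


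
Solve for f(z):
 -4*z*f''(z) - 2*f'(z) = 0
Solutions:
 f(z) = C1 + C2*sqrt(z)


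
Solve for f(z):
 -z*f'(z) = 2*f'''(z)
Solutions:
 f(z) = C1 + Integral(C2*airyai(-2^(2/3)*z/2) + C3*airybi(-2^(2/3)*z/2), z)


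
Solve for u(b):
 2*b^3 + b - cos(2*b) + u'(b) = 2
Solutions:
 u(b) = C1 - b^4/2 - b^2/2 + 2*b + sin(2*b)/2


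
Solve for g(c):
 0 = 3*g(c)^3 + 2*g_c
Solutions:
 g(c) = -sqrt(-1/(C1 - 3*c))
 g(c) = sqrt(-1/(C1 - 3*c))


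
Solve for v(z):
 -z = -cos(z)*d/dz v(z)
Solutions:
 v(z) = C1 + Integral(z/cos(z), z)


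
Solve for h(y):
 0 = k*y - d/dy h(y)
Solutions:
 h(y) = C1 + k*y^2/2


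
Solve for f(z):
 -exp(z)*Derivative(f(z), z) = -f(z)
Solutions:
 f(z) = C1*exp(-exp(-z))


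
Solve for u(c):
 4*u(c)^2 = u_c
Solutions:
 u(c) = -1/(C1 + 4*c)


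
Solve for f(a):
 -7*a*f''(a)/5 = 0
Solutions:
 f(a) = C1 + C2*a


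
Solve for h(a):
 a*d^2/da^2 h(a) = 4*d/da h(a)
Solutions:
 h(a) = C1 + C2*a^5


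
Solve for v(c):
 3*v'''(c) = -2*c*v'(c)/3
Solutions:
 v(c) = C1 + Integral(C2*airyai(-6^(1/3)*c/3) + C3*airybi(-6^(1/3)*c/3), c)


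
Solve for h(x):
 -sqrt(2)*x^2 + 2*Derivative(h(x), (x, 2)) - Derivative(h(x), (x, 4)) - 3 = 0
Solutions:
 h(x) = C1 + C2*x + C3*exp(-sqrt(2)*x) + C4*exp(sqrt(2)*x) + sqrt(2)*x^4/24 + x^2*(sqrt(2) + 3)/4


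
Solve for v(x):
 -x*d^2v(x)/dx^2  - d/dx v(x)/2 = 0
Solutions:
 v(x) = C1 + C2*sqrt(x)


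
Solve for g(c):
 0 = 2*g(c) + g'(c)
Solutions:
 g(c) = C1*exp(-2*c)


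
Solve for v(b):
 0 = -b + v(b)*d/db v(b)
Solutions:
 v(b) = -sqrt(C1 + b^2)
 v(b) = sqrt(C1 + b^2)


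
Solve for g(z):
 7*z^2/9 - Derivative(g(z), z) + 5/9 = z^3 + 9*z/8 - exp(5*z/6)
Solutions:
 g(z) = C1 - z^4/4 + 7*z^3/27 - 9*z^2/16 + 5*z/9 + 6*exp(5*z/6)/5


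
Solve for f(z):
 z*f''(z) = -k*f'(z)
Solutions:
 f(z) = C1 + z^(1 - re(k))*(C2*sin(log(z)*Abs(im(k))) + C3*cos(log(z)*im(k)))


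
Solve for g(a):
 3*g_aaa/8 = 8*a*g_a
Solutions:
 g(a) = C1 + Integral(C2*airyai(4*3^(2/3)*a/3) + C3*airybi(4*3^(2/3)*a/3), a)


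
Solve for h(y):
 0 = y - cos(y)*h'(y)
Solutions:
 h(y) = C1 + Integral(y/cos(y), y)


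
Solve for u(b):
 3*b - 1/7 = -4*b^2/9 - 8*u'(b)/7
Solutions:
 u(b) = C1 - 7*b^3/54 - 21*b^2/16 + b/8


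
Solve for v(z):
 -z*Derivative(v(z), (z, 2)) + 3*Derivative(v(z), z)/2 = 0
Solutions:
 v(z) = C1 + C2*z^(5/2)


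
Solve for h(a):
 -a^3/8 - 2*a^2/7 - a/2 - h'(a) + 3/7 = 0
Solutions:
 h(a) = C1 - a^4/32 - 2*a^3/21 - a^2/4 + 3*a/7


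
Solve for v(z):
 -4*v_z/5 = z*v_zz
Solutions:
 v(z) = C1 + C2*z^(1/5)


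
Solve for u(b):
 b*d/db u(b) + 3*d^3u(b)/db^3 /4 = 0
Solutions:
 u(b) = C1 + Integral(C2*airyai(-6^(2/3)*b/3) + C3*airybi(-6^(2/3)*b/3), b)


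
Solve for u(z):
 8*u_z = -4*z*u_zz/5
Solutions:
 u(z) = C1 + C2/z^9


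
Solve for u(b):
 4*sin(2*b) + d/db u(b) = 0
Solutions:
 u(b) = C1 + 2*cos(2*b)


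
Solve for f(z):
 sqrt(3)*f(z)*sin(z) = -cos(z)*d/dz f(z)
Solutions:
 f(z) = C1*cos(z)^(sqrt(3))


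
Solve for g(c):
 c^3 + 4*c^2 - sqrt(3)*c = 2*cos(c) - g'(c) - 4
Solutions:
 g(c) = C1 - c^4/4 - 4*c^3/3 + sqrt(3)*c^2/2 - 4*c + 2*sin(c)


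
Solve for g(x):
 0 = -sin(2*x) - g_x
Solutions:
 g(x) = C1 + cos(2*x)/2


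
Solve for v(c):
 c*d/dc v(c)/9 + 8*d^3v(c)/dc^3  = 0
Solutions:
 v(c) = C1 + Integral(C2*airyai(-3^(1/3)*c/6) + C3*airybi(-3^(1/3)*c/6), c)


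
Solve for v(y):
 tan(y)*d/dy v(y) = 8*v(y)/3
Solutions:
 v(y) = C1*sin(y)^(8/3)


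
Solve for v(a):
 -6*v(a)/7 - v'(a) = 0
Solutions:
 v(a) = C1*exp(-6*a/7)


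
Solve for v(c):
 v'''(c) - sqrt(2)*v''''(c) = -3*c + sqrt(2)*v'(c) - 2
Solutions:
 v(c) = C1 + C2*exp(c*(2^(2/3)/(-sqrt(2) + sqrt(-2 + (54 - sqrt(2))^2) + 54)^(1/3) + 2*sqrt(2) + 2^(1/3)*(-sqrt(2) + sqrt(-2 + (54 - sqrt(2))^2) + 54)^(1/3))/12)*sin(2^(1/3)*sqrt(3)*c*(-(-sqrt(2) + 2*sqrt(-1/2 + (27 - sqrt(2)/2)^2) + 54)^(1/3) + 2^(1/3)/(-sqrt(2) + 2*sqrt(-1/2 + (27 - sqrt(2)/2)^2) + 54)^(1/3))/12) + C3*exp(c*(2^(2/3)/(-sqrt(2) + sqrt(-2 + (54 - sqrt(2))^2) + 54)^(1/3) + 2*sqrt(2) + 2^(1/3)*(-sqrt(2) + sqrt(-2 + (54 - sqrt(2))^2) + 54)^(1/3))/12)*cos(2^(1/3)*sqrt(3)*c*(-(-sqrt(2) + 2*sqrt(-1/2 + (27 - sqrt(2)/2)^2) + 54)^(1/3) + 2^(1/3)/(-sqrt(2) + 2*sqrt(-1/2 + (27 - sqrt(2)/2)^2) + 54)^(1/3))/12) + C4*exp(c*(-2^(1/3)*(-sqrt(2) + sqrt(-2 + (54 - sqrt(2))^2) + 54)^(1/3) - 2^(2/3)/(-sqrt(2) + sqrt(-2 + (54 - sqrt(2))^2) + 54)^(1/3) + sqrt(2))/6) + 3*sqrt(2)*c^2/4 + sqrt(2)*c


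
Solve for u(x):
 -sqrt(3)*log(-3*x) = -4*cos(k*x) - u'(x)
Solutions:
 u(x) = C1 + sqrt(3)*x*(log(-x) - 1) + sqrt(3)*x*log(3) - 4*Piecewise((sin(k*x)/k, Ne(k, 0)), (x, True))


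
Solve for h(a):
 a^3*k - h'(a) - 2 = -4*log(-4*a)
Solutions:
 h(a) = C1 + a^4*k/4 + 4*a*log(-a) + 2*a*(-3 + 4*log(2))


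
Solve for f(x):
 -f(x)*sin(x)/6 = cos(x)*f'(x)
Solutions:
 f(x) = C1*cos(x)^(1/6)


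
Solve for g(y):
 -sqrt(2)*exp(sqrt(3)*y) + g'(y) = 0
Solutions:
 g(y) = C1 + sqrt(6)*exp(sqrt(3)*y)/3


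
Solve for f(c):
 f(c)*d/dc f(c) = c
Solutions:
 f(c) = -sqrt(C1 + c^2)
 f(c) = sqrt(C1 + c^2)


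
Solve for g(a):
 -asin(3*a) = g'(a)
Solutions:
 g(a) = C1 - a*asin(3*a) - sqrt(1 - 9*a^2)/3


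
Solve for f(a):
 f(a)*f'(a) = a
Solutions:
 f(a) = -sqrt(C1 + a^2)
 f(a) = sqrt(C1 + a^2)


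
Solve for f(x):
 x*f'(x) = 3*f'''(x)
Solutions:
 f(x) = C1 + Integral(C2*airyai(3^(2/3)*x/3) + C3*airybi(3^(2/3)*x/3), x)


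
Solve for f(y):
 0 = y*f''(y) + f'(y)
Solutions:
 f(y) = C1 + C2*log(y)


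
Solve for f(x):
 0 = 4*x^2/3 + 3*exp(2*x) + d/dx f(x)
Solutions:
 f(x) = C1 - 4*x^3/9 - 3*exp(2*x)/2


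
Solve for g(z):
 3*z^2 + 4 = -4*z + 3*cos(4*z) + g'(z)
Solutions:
 g(z) = C1 + z^3 + 2*z^2 + 4*z - 3*sin(4*z)/4


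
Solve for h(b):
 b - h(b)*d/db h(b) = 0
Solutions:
 h(b) = -sqrt(C1 + b^2)
 h(b) = sqrt(C1 + b^2)


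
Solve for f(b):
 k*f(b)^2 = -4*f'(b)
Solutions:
 f(b) = 4/(C1 + b*k)


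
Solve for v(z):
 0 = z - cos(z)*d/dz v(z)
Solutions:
 v(z) = C1 + Integral(z/cos(z), z)


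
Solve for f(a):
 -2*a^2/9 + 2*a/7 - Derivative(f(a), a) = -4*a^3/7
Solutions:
 f(a) = C1 + a^4/7 - 2*a^3/27 + a^2/7


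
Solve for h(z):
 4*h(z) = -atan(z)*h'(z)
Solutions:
 h(z) = C1*exp(-4*Integral(1/atan(z), z))


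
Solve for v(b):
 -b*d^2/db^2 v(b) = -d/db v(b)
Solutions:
 v(b) = C1 + C2*b^2


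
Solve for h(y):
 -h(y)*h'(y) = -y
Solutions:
 h(y) = -sqrt(C1 + y^2)
 h(y) = sqrt(C1 + y^2)


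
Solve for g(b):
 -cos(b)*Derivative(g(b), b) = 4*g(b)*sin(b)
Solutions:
 g(b) = C1*cos(b)^4


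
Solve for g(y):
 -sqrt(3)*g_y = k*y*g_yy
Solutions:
 g(y) = C1 + y^(((re(k) - sqrt(3))*re(k) + im(k)^2)/(re(k)^2 + im(k)^2))*(C2*sin(sqrt(3)*log(y)*Abs(im(k))/(re(k)^2 + im(k)^2)) + C3*cos(sqrt(3)*log(y)*im(k)/(re(k)^2 + im(k)^2)))


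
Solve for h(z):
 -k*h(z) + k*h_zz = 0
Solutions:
 h(z) = C1*exp(-z) + C2*exp(z)


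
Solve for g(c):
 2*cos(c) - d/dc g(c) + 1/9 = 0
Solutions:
 g(c) = C1 + c/9 + 2*sin(c)


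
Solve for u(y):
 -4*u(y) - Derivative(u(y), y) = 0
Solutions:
 u(y) = C1*exp(-4*y)


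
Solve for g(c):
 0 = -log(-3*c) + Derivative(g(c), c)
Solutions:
 g(c) = C1 + c*log(-c) + c*(-1 + log(3))


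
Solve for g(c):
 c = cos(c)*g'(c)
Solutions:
 g(c) = C1 + Integral(c/cos(c), c)


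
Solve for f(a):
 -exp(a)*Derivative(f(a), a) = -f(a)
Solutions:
 f(a) = C1*exp(-exp(-a))


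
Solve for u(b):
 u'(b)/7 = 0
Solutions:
 u(b) = C1


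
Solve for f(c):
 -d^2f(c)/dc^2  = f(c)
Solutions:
 f(c) = C1*sin(c) + C2*cos(c)


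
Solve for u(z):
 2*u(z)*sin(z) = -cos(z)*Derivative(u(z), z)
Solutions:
 u(z) = C1*cos(z)^2


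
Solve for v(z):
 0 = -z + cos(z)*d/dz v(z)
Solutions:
 v(z) = C1 + Integral(z/cos(z), z)


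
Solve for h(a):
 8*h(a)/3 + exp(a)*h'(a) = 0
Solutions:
 h(a) = C1*exp(8*exp(-a)/3)


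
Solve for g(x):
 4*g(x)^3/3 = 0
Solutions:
 g(x) = 0


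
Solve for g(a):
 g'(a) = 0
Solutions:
 g(a) = C1


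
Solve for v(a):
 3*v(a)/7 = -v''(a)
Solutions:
 v(a) = C1*sin(sqrt(21)*a/7) + C2*cos(sqrt(21)*a/7)


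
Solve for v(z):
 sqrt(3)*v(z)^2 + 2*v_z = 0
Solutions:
 v(z) = 2/(C1 + sqrt(3)*z)


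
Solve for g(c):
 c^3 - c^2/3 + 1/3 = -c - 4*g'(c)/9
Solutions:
 g(c) = C1 - 9*c^4/16 + c^3/4 - 9*c^2/8 - 3*c/4


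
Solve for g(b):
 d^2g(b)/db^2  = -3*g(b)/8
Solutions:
 g(b) = C1*sin(sqrt(6)*b/4) + C2*cos(sqrt(6)*b/4)


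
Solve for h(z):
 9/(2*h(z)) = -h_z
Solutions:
 h(z) = -sqrt(C1 - 9*z)
 h(z) = sqrt(C1 - 9*z)


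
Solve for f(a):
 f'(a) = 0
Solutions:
 f(a) = C1


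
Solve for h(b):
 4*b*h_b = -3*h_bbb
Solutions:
 h(b) = C1 + Integral(C2*airyai(-6^(2/3)*b/3) + C3*airybi(-6^(2/3)*b/3), b)


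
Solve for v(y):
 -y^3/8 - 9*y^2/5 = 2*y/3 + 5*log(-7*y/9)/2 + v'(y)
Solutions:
 v(y) = C1 - y^4/32 - 3*y^3/5 - y^2/3 - 5*y*log(-y)/2 + y*(-5*log(7)/2 + 5/2 + 5*log(3))


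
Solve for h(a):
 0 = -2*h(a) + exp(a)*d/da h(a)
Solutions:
 h(a) = C1*exp(-2*exp(-a))


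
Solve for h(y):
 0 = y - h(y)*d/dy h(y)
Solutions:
 h(y) = -sqrt(C1 + y^2)
 h(y) = sqrt(C1 + y^2)


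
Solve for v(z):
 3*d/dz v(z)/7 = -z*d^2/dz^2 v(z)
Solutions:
 v(z) = C1 + C2*z^(4/7)


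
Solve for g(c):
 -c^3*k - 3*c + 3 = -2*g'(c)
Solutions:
 g(c) = C1 + c^4*k/8 + 3*c^2/4 - 3*c/2


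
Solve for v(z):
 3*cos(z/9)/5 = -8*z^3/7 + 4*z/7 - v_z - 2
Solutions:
 v(z) = C1 - 2*z^4/7 + 2*z^2/7 - 2*z - 27*sin(z/9)/5


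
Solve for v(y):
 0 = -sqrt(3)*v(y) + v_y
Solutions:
 v(y) = C1*exp(sqrt(3)*y)


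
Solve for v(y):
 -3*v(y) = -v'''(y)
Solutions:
 v(y) = C3*exp(3^(1/3)*y) + (C1*sin(3^(5/6)*y/2) + C2*cos(3^(5/6)*y/2))*exp(-3^(1/3)*y/2)


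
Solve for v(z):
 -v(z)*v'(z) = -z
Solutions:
 v(z) = -sqrt(C1 + z^2)
 v(z) = sqrt(C1 + z^2)


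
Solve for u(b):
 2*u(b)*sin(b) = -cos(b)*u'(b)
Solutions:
 u(b) = C1*cos(b)^2


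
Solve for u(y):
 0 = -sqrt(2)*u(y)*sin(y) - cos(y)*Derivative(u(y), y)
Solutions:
 u(y) = C1*cos(y)^(sqrt(2))


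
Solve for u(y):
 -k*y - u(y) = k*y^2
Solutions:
 u(y) = k*y*(-y - 1)


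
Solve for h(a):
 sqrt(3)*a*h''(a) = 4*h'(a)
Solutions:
 h(a) = C1 + C2*a^(1 + 4*sqrt(3)/3)


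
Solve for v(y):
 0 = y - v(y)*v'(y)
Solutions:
 v(y) = -sqrt(C1 + y^2)
 v(y) = sqrt(C1 + y^2)


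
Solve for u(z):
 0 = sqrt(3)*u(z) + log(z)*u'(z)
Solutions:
 u(z) = C1*exp(-sqrt(3)*li(z))


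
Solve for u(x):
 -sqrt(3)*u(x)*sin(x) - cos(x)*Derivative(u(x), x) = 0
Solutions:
 u(x) = C1*cos(x)^(sqrt(3))


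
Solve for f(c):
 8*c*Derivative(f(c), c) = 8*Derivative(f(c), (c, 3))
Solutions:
 f(c) = C1 + Integral(C2*airyai(c) + C3*airybi(c), c)


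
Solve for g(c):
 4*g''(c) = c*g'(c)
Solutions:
 g(c) = C1 + C2*erfi(sqrt(2)*c/4)


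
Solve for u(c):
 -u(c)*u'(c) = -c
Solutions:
 u(c) = -sqrt(C1 + c^2)
 u(c) = sqrt(C1 + c^2)


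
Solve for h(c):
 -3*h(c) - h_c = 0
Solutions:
 h(c) = C1*exp(-3*c)


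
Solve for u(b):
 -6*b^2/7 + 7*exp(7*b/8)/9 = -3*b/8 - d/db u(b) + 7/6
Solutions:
 u(b) = C1 + 2*b^3/7 - 3*b^2/16 + 7*b/6 - 8*exp(7*b/8)/9


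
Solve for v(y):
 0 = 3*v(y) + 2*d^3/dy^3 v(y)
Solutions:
 v(y) = C3*exp(-2^(2/3)*3^(1/3)*y/2) + (C1*sin(2^(2/3)*3^(5/6)*y/4) + C2*cos(2^(2/3)*3^(5/6)*y/4))*exp(2^(2/3)*3^(1/3)*y/4)


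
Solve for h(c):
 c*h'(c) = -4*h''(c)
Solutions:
 h(c) = C1 + C2*erf(sqrt(2)*c/4)


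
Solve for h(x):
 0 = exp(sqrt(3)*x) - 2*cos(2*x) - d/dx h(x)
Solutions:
 h(x) = C1 + sqrt(3)*exp(sqrt(3)*x)/3 - sin(2*x)


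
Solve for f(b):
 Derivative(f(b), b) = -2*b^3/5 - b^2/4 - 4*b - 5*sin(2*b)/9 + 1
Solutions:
 f(b) = C1 - b^4/10 - b^3/12 - 2*b^2 + b + 5*cos(2*b)/18


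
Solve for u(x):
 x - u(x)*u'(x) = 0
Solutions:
 u(x) = -sqrt(C1 + x^2)
 u(x) = sqrt(C1 + x^2)


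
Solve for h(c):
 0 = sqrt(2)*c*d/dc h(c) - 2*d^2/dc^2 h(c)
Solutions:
 h(c) = C1 + C2*erfi(2^(1/4)*c/2)


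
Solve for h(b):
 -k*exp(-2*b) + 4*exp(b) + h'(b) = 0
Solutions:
 h(b) = C1 - k*exp(-2*b)/2 - 4*exp(b)


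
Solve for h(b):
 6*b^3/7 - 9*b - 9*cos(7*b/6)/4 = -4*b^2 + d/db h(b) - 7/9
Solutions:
 h(b) = C1 + 3*b^4/14 + 4*b^3/3 - 9*b^2/2 + 7*b/9 - 27*sin(7*b/6)/14


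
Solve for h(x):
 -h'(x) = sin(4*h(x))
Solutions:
 h(x) = -acos((-C1 - exp(8*x))/(C1 - exp(8*x)))/4 + pi/2
 h(x) = acos((-C1 - exp(8*x))/(C1 - exp(8*x)))/4
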